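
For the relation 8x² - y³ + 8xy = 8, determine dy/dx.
Differentiate both sides with respect to x, treating y as y(x). By the chain rule, any term containing y contributes a factor of y' = dy/dx when we differentiate it.

Move every term to one side and write the relation as F(x, y) = 0. Term by term,
  d/dx[8x^2] = 16x
  d/dx[8xy] = 8x·y' + 8y
  d/dx[-y^3] = -3y^2·y'
  d/dx[-8] = 0

The pieces without y' make up ∂F/∂x and the coefficient of y' is ∂F/∂y:
  ∂F/∂x = 16x + 8y,
  ∂F/∂y = 8x - 3y^2.

Since d/dx[F] = ∂F/∂x + (∂F/∂y)·y' = 0, solve for y':
  (∂F/∂y)·y' = -∂F/∂x
  dy/dx = -(∂F/∂x)/(∂F/∂y) = -(16x + 8y)/(8x - 3y^2) = 8(-2x - y)/(8x - 3y^2)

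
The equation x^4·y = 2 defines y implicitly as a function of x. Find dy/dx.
Differentiate both sides with respect to x, treating y as y(x). By the chain rule, any term containing y contributes a factor of y' = dy/dx when we differentiate it.

Move every term to one side and write the relation as F(x, y) = 0. Term by term,
  d/dx[x^4y] = x^4·y' + 4x^3y
  d/dx[-2] = 0

The pieces without y' make up ∂F/∂x and the coefficient of y' is ∂F/∂y:
  ∂F/∂x = 4x^3y,
  ∂F/∂y = x^4.

Since d/dx[F] = ∂F/∂x + (∂F/∂y)·y' = 0, solve for y':
  (∂F/∂y)·y' = -∂F/∂x
  dy/dx = -(∂F/∂x)/(∂F/∂y) = -(4x^3y)/(x^4) = -4y/x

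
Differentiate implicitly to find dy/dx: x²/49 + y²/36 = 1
Take d/dx of both sides. Since y is implicitly a function of x, the chain rule attaches a y' = dy/dx factor whenever we differentiate through y.

Set F(x, y) = (left side) − (right side), so the curve is F = 0. Differentiating each term of F:
  d/dx[x^2/49] = 2x/49
  d/dx[y^2/36] = y·y'/18
  d/dx[-1] = 0

Collecting, the y'-free part is the partial derivative in x and the y' coefficient is the partial derivative in y:
  ∂F/∂x = 2x/49
  ∂F/∂y = y/18

so d/dx[F(x, y(x))] = ∂F/∂x + (∂F/∂y)·y' = 0. Rearranging,
  dy/dx = -(∂F/∂x)/(∂F/∂y) = -(2x/49)/(y/18) = -36x/(49y)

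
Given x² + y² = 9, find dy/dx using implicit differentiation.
Apply d/dx to both sides, remembering that y depends on x. Each occurrence of y therefore brings in a y' = dy/dx via the chain rule.

With F(x, y) equal to the left-hand side minus the right, differentiate F term by term:
  d/dx[x^2] = 2x
  d/dx[y^2] = 2y·y'
  d/dx[-9] = 0
Adding these up, d/dx[F] = 0 becomes
  (2x) + (2y)·y' = 0,
so isolating y',
  dy/dx = -(2x)/(2y) = -x/y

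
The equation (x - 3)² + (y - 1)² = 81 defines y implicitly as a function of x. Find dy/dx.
Differentiate both sides with respect to x, treating y as y(x). By the chain rule, any term containing y contributes a factor of y' = dy/dx when we differentiate it.

Move every term to one side and write the relation as F(x, y) = 0. Term by term,
  d/dx[(x - 3)^2] = 2x - 6
  d/dx[(y - 1)^2] = 2·y'(y - 1)
  d/dx[-81] = 0

The pieces without y' make up ∂F/∂x and the coefficient of y' is ∂F/∂y:
  ∂F/∂x = 2x - 6,
  ∂F/∂y = 2y - 2.

Since d/dx[F] = ∂F/∂x + (∂F/∂y)·y' = 0, solve for y':
  (∂F/∂y)·y' = -∂F/∂x
  dy/dx = -(∂F/∂x)/(∂F/∂y) = -(2x - 6)/(2y - 2) = (3 - x)/(y - 1)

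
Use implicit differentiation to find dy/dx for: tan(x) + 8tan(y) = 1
Take d/dx of both sides. Since y is implicitly a function of x, the chain rule attaches a y' = dy/dx factor whenever we differentiate through y.

Set F(x, y) = (left side) − (right side), so the curve is F = 0. Differentiating each term of F:
  d/dx[tan(x)] = tan(x)^2 + 1
  d/dx[8tan(y)] = 8·y'(tan(y)^2 + 1)
  d/dx[-1] = 0

Collecting, the y'-free part is the partial derivative in x and the y' coefficient is the partial derivative in y:
  ∂F/∂x = tan(x)^2 + 1
  ∂F/∂y = 8tan(y)^2 + 8

so d/dx[F(x, y(x))] = ∂F/∂x + (∂F/∂y)·y' = 0. Rearranging,
  dy/dx = -(∂F/∂x)/(∂F/∂y) = -(tan(x)^2 + 1)/(8tan(y)^2 + 8) = -cos(y)^2/(8cos(x)^2)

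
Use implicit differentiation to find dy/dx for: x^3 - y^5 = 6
Differentiate the relation implicitly: treat y = y(x) and apply the chain rule, so every y-derivative picks up a y' = dy/dx factor.

With everything moved to the left-hand side, differentiate term by term:
  d/dx[x^3] = 3x^2
  d/dx[-y^5] = -5y^4·y'
  d/dx[-6] = 0

Separating the contributions that come from x directly and those that come through y:
  without y':      3x^2
  multiplying y':  -5y^4

so (3x^2) + (-5y^4)·y' = 0, and therefore
  dy/dx = -(3x^2)/(-5y^4) = 3x^2/(5y^4)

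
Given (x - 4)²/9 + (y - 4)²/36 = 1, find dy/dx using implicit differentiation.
Differentiate the relation implicitly: treat y = y(x) and apply the chain rule, so every y-derivative picks up a y' = dy/dx factor.

With everything moved to the left-hand side, differentiate term by term:
  d/dx[(x - 4)^2/9] = 2x/9 - 8/9
  d/dx[(y - 4)^2/36] = y'(y - 4)/18
  d/dx[-1] = 0

Separating the contributions that come from x directly and those that come through y:
  without y':      2x/9 - 8/9
  multiplying y':  y/18 - 2/9

so (2x/9 - 8/9) + (y/18 - 2/9)·y' = 0, and therefore
  dy/dx = -(2x/9 - 8/9)/(y/18 - 2/9)
        = -(2(x - 4)/9)/((y - 4)/18) = 4(4 - x)/(y - 4)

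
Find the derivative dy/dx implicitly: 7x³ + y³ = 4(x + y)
Apply d/dx to both sides, remembering that y depends on x. Each occurrence of y therefore brings in a y' = dy/dx via the chain rule.

With F(x, y) equal to the left-hand side minus the right, differentiate F term by term:
  d/dx[7x^3] = 21x^2
  d/dx[-4x] = -4
  d/dx[y^3] = 3y^2·y'
  d/dx[-4y] = -4·y'
Adding these up, d/dx[F] = 0 becomes
  (21x^2 - 4) + (3y^2 - 4)·y' = 0,
so isolating y',
  dy/dx = -(21x^2 - 4)/(3y^2 - 4) = (4 - 21x^2)/(3y^2 - 4)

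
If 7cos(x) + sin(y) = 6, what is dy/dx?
Differentiate the relation implicitly: treat y = y(x) and apply the chain rule, so every y-derivative picks up a y' = dy/dx factor.

With everything moved to the left-hand side, differentiate term by term:
  d/dx[sin(y)] = y'·cos(y)
  d/dx[7cos(x)] = -7sin(x)
  d/dx[-6] = 0

Separating the contributions that come from x directly and those that come through y:
  without y':      -7sin(x)
  multiplying y':  cos(y)

so (-7sin(x)) + (cos(y))·y' = 0, and therefore
  dy/dx = -(-7sin(x))/(cos(y)) = 7sin(x)/cos(y)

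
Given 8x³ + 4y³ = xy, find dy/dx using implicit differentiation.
Differentiate the relation implicitly: treat y = y(x) and apply the chain rule, so every y-derivative picks up a y' = dy/dx factor.

With everything moved to the left-hand side, differentiate term by term:
  d/dx[8x^3] = 24x^2
  d/dx[-xy] = -x·y' - y
  d/dx[4y^3] = 12y^2·y'

Separating the contributions that come from x directly and those that come through y:
  without y':      24x^2 - y
  multiplying y':  -x + 12y^2

so (24x^2 - y) + (-x + 12y^2)·y' = 0, and therefore
  dy/dx = -(24x^2 - y)/(-x + 12y^2) = (24x^2 - y)/(x - 12y^2)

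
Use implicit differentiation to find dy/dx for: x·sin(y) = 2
Differentiate the relation implicitly: treat y = y(x) and apply the chain rule, so every y-derivative picks up a y' = dy/dx factor.

With everything moved to the left-hand side, differentiate term by term:
  d/dx[x·sin(y)] = x·y'·cos(y) + sin(y)
  d/dx[-2] = 0

Separating the contributions that come from x directly and those that come through y:
  without y':      sin(y)
  multiplying y':  x·cos(y)

so (sin(y)) + (x·cos(y))·y' = 0, and therefore
  dy/dx = -(sin(y))/(x·cos(y)) = -tan(y)/x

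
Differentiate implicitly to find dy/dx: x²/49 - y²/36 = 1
Apply d/dx to both sides, remembering that y depends on x. Each occurrence of y therefore brings in a y' = dy/dx via the chain rule.

With F(x, y) equal to the left-hand side minus the right, differentiate F term by term:
  d/dx[x^2/49] = 2x/49
  d/dx[-y^2/36] = -y·y'/18
  d/dx[-1] = 0
Adding these up, d/dx[F] = 0 becomes
  (2x/49) + (-y/18)·y' = 0,
so isolating y',
  dy/dx = -(2x/49)/(-y/18) = 36x/(49y)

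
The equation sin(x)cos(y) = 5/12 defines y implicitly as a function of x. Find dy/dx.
Take d/dx of both sides. Since y is implicitly a function of x, the chain rule attaches a y' = dy/dx factor whenever we differentiate through y.

Set F(x, y) = (left side) − (right side), so the curve is F = 0. Differentiating each term of F:
  d/dx[sin(x)·cos(y)] = -y'·sin(x)·sin(y) + cos(x)·cos(y)
  d/dx[-5/12] = 0

Collecting, the y'-free part is the partial derivative in x and the y' coefficient is the partial derivative in y:
  ∂F/∂x = cos(x)·cos(y)
  ∂F/∂y = -sin(x)·sin(y)

so d/dx[F(x, y(x))] = ∂F/∂x + (∂F/∂y)·y' = 0. Rearranging,
  dy/dx = -(∂F/∂x)/(∂F/∂y) = -(cos(x)·cos(y))/(-sin(x)·sin(y)) = 1/(tan(x)·tan(y))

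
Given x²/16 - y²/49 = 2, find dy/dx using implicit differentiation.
Take d/dx of both sides. Since y is implicitly a function of x, the chain rule attaches a y' = dy/dx factor whenever we differentiate through y.

Set F(x, y) = (left side) − (right side), so the curve is F = 0. Differentiating each term of F:
  d/dx[x^2/16] = x/8
  d/dx[-y^2/49] = -2y·y'/49
  d/dx[-2] = 0

Collecting, the y'-free part is the partial derivative in x and the y' coefficient is the partial derivative in y:
  ∂F/∂x = x/8
  ∂F/∂y = -2y/49

so d/dx[F(x, y(x))] = ∂F/∂x + (∂F/∂y)·y' = 0. Rearranging,
  dy/dx = -(∂F/∂x)/(∂F/∂y) = -(x/8)/(-2y/49) = 49x/(16y)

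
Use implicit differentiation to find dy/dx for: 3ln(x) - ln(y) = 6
Take d/dx of both sides. Since y is implicitly a function of x, the chain rule attaches a y' = dy/dx factor whenever we differentiate through y.

Set F(x, y) = (left side) − (right side), so the curve is F = 0. Differentiating each term of F:
  d/dx[3ln(x)] = 3/x
  d/dx[-ln(y)] = -y'/y
  d/dx[-6] = 0

Collecting, the y'-free part is the partial derivative in x and the y' coefficient is the partial derivative in y:
  ∂F/∂x = 3/x
  ∂F/∂y = -1/y

so d/dx[F(x, y(x))] = ∂F/∂x + (∂F/∂y)·y' = 0. Rearranging,
  dy/dx = -(∂F/∂x)/(∂F/∂y) = -(3/x)/(-1/y) = 3y/x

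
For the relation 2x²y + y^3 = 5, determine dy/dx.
Differentiate both sides with respect to x, treating y as y(x). By the chain rule, any term containing y contributes a factor of y' = dy/dx when we differentiate it.

Move every term to one side and write the relation as F(x, y) = 0. Term by term,
  d/dx[2x^2y] = 2x^2·y' + 4xy
  d/dx[y^3] = 3y^2·y'
  d/dx[-5] = 0

The pieces without y' make up ∂F/∂x and the coefficient of y' is ∂F/∂y:
  ∂F/∂x = 4xy,
  ∂F/∂y = 2x^2 + 3y^2.

Since d/dx[F] = ∂F/∂x + (∂F/∂y)·y' = 0, solve for y':
  (∂F/∂y)·y' = -∂F/∂x
  dy/dx = -(∂F/∂x)/(∂F/∂y) = -(4xy)/(2x^2 + 3y^2) = -4xy/(2x^2 + 3y^2)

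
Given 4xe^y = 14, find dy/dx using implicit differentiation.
Take d/dx of both sides. Since y is implicitly a function of x, the chain rule attaches a y' = dy/dx factor whenever we differentiate through y.

Set F(x, y) = (left side) − (right side), so the curve is F = 0. Differentiating each term of F:
  d/dx[4x·e^(y)] = 4x·y'·e^(y) + 4e^(y)
  d/dx[-14] = 0

Collecting, the y'-free part is the partial derivative in x and the y' coefficient is the partial derivative in y:
  ∂F/∂x = 4e^(y)
  ∂F/∂y = 4x·e^(y)

so d/dx[F(x, y(x))] = ∂F/∂x + (∂F/∂y)·y' = 0. Rearranging,
  dy/dx = -(∂F/∂x)/(∂F/∂y) = -(4e^(y))/(4x·e^(y)) = -1/x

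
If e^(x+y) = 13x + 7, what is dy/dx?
Take d/dx of both sides. Since y is implicitly a function of x, the chain rule attaches a y' = dy/dx factor whenever we differentiate through y.

Set F(x, y) = (left side) − (right side), so the curve is F = 0. Differentiating each term of F:
  d/dx[-13x] = -13
  d/dx[e^(x + y)] = (y' + 1)·e^(x + y)
  d/dx[-7] = 0

Collecting, the y'-free part is the partial derivative in x and the y' coefficient is the partial derivative in y:
  ∂F/∂x = e^(x + y) - 13
  ∂F/∂y = e^(x + y)

so d/dx[F(x, y(x))] = ∂F/∂x + (∂F/∂y)·y' = 0. Rearranging,
  dy/dx = -(∂F/∂x)/(∂F/∂y) = -(e^(x + y) - 13)/(e^(x + y)) = 13e^(-x - y) - 1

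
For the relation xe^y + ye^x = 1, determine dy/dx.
Differentiate both sides with respect to x, treating y as y(x). By the chain rule, any term containing y contributes a factor of y' = dy/dx when we differentiate it.

Move every term to one side and write the relation as F(x, y) = 0. Term by term,
  d/dx[x·e^(y)] = x·y'·e^(y) + e^(y)
  d/dx[y·e^(x)] = y·e^(x) + y'·e^(x)
  d/dx[-1] = 0

The pieces without y' make up ∂F/∂x and the coefficient of y' is ∂F/∂y:
  ∂F/∂x = y·e^(x) + e^(y),
  ∂F/∂y = x·e^(y) + e^(x).

Since d/dx[F] = ∂F/∂x + (∂F/∂y)·y' = 0, solve for y':
  (∂F/∂y)·y' = -∂F/∂x
  dy/dx = -(∂F/∂x)/(∂F/∂y) = -(y·e^(x) + e^(y))/(x·e^(y) + e^(x)) = (-y·e^(x) - e^(y))/(x·e^(y) + e^(x))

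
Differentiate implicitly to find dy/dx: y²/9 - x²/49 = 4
Differentiate the relation implicitly: treat y = y(x) and apply the chain rule, so every y-derivative picks up a y' = dy/dx factor.

With everything moved to the left-hand side, differentiate term by term:
  d/dx[-x^2/49] = -2x/49
  d/dx[y^2/9] = 2y·y'/9
  d/dx[-4] = 0

Separating the contributions that come from x directly and those that come through y:
  without y':      -2x/49
  multiplying y':  2y/9

so (-2x/49) + (2y/9)·y' = 0, and therefore
  dy/dx = -(-2x/49)/(2y/9) = 9x/(49y)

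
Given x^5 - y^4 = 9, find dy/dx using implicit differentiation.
Take d/dx of both sides. Since y is implicitly a function of x, the chain rule attaches a y' = dy/dx factor whenever we differentiate through y.

Set F(x, y) = (left side) − (right side), so the curve is F = 0. Differentiating each term of F:
  d/dx[x^5] = 5x^4
  d/dx[-y^4] = -4y^3·y'
  d/dx[-9] = 0

Collecting, the y'-free part is the partial derivative in x and the y' coefficient is the partial derivative in y:
  ∂F/∂x = 5x^4
  ∂F/∂y = -4y^3

so d/dx[F(x, y(x))] = ∂F/∂x + (∂F/∂y)·y' = 0. Rearranging,
  dy/dx = -(∂F/∂x)/(∂F/∂y) = -(5x^4)/(-4y^3) = 5x^4/(4y^3)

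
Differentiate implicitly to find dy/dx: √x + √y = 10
Differentiate the relation implicitly: treat y = y(x) and apply the chain rule, so every y-derivative picks up a y' = dy/dx factor.

With everything moved to the left-hand side, differentiate term by term:
  d/dx[√(x)] = 1/(2√(x))
  d/dx[√(y)] = y'/(2√(y))
  d/dx[-10] = 0

Separating the contributions that come from x directly and those that come through y:
  without y':      1/(2√(x))
  multiplying y':  1/(2√(y))

so (1/(2√(x))) + (1/(2√(y)))·y' = 0, and therefore
  dy/dx = -(1/(2√(x)))/(1/(2√(y))) = -√(y)/√(x)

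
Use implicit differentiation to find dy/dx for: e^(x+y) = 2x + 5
Apply d/dx to both sides, remembering that y depends on x. Each occurrence of y therefore brings in a y' = dy/dx via the chain rule.

With F(x, y) equal to the left-hand side minus the right, differentiate F term by term:
  d/dx[-2x] = -2
  d/dx[e^(x + y)] = (y' + 1)·e^(x + y)
  d/dx[-5] = 0
Adding these up, d/dx[F] = 0 becomes
  (e^(x + y) - 2) + (e^(x + y))·y' = 0,
so isolating y',
  dy/dx = -(e^(x + y) - 2)/(e^(x + y)) = 2e^(-x - y) - 1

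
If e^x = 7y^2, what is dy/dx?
Differentiate the relation implicitly: treat y = y(x) and apply the chain rule, so every y-derivative picks up a y' = dy/dx factor.

With everything moved to the left-hand side, differentiate term by term:
  d/dx[-7y^2] = -14y·y'
  d/dx[e^(x)] = e^(x)

Separating the contributions that come from x directly and those that come through y:
  without y':      e^(x)
  multiplying y':  -14y

so (e^(x)) + (-14y)·y' = 0, and therefore
  dy/dx = -(e^(x))/(-14y) = e^(x)/(14y)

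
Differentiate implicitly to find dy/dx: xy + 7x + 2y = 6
Differentiate the relation implicitly: treat y = y(x) and apply the chain rule, so every y-derivative picks up a y' = dy/dx factor.

With everything moved to the left-hand side, differentiate term by term:
  d/dx[xy] = x·y' + y
  d/dx[7x] = 7
  d/dx[2y] = 2·y'
  d/dx[-6] = 0

Separating the contributions that come from x directly and those that come through y:
  without y':      y + 7
  multiplying y':  x + 2

so (y + 7) + (x + 2)·y' = 0, and therefore
  dy/dx = -(y + 7)/(x + 2) = (-y - 7)/(x + 2)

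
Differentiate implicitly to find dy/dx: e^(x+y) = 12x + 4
Differentiate both sides with respect to x, treating y as y(x). By the chain rule, any term containing y contributes a factor of y' = dy/dx when we differentiate it.

Move every term to one side and write the relation as F(x, y) = 0. Term by term,
  d/dx[-12x] = -12
  d/dx[e^(x + y)] = (y' + 1)·e^(x + y)
  d/dx[-4] = 0

The pieces without y' make up ∂F/∂x and the coefficient of y' is ∂F/∂y:
  ∂F/∂x = e^(x + y) - 12,
  ∂F/∂y = e^(x + y).

Since d/dx[F] = ∂F/∂x + (∂F/∂y)·y' = 0, solve for y':
  (∂F/∂y)·y' = -∂F/∂x
  dy/dx = -(∂F/∂x)/(∂F/∂y) = -(e^(x + y) - 12)/(e^(x + y)) = 12e^(-x - y) - 1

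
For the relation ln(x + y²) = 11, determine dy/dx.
Take d/dx of both sides. Since y is implicitly a function of x, the chain rule attaches a y' = dy/dx factor whenever we differentiate through y.

Set F(x, y) = (left side) − (right side), so the curve is F = 0. Differentiating each term of F:
  d/dx[ln(x + y^2)] = (2y·y' + 1)/(x + y^2)
  d/dx[-11] = 0

Collecting, the y'-free part is the partial derivative in x and the y' coefficient is the partial derivative in y:
  ∂F/∂x = 1/(x + y^2)
  ∂F/∂y = 2y/(x + y^2)

so d/dx[F(x, y(x))] = ∂F/∂x + (∂F/∂y)·y' = 0. Rearranging,
  dy/dx = -(∂F/∂x)/(∂F/∂y) = -(1/(x + y^2))/(2y/(x + y^2)) = -1/(2y)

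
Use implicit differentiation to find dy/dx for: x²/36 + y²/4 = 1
Take d/dx of both sides. Since y is implicitly a function of x, the chain rule attaches a y' = dy/dx factor whenever we differentiate through y.

Set F(x, y) = (left side) − (right side), so the curve is F = 0. Differentiating each term of F:
  d/dx[x^2/36] = x/18
  d/dx[y^2/4] = y·y'/2
  d/dx[-1] = 0

Collecting, the y'-free part is the partial derivative in x and the y' coefficient is the partial derivative in y:
  ∂F/∂x = x/18
  ∂F/∂y = y/2

so d/dx[F(x, y(x))] = ∂F/∂x + (∂F/∂y)·y' = 0. Rearranging,
  dy/dx = -(∂F/∂x)/(∂F/∂y) = -(x/18)/(y/2) = -x/(9y)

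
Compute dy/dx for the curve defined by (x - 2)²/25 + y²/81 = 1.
Take d/dx of both sides. Since y is implicitly a function of x, the chain rule attaches a y' = dy/dx factor whenever we differentiate through y.

Set F(x, y) = (left side) − (right side), so the curve is F = 0. Differentiating each term of F:
  d/dx[y^2/81] = 2y·y'/81
  d/dx[(x - 2)^2/25] = 2x/25 - 4/25
  d/dx[-1] = 0

Collecting, the y'-free part is the partial derivative in x and the y' coefficient is the partial derivative in y:
  ∂F/∂x = 2x/25 - 4/25
  ∂F/∂y = 2y/81

so d/dx[F(x, y(x))] = ∂F/∂x + (∂F/∂y)·y' = 0. Rearranging,
  dy/dx = -(∂F/∂x)/(∂F/∂y) = -(2x/25 - 4/25)/(2y/81)
        = -(2(x - 2)/25)/(2y/81) = 81(2 - x)/(25y)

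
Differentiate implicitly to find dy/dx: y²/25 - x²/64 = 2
Take d/dx of both sides. Since y is implicitly a function of x, the chain rule attaches a y' = dy/dx factor whenever we differentiate through y.

Set F(x, y) = (left side) − (right side), so the curve is F = 0. Differentiating each term of F:
  d/dx[-x^2/64] = -x/32
  d/dx[y^2/25] = 2y·y'/25
  d/dx[-2] = 0

Collecting, the y'-free part is the partial derivative in x and the y' coefficient is the partial derivative in y:
  ∂F/∂x = -x/32
  ∂F/∂y = 2y/25

so d/dx[F(x, y(x))] = ∂F/∂x + (∂F/∂y)·y' = 0. Rearranging,
  dy/dx = -(∂F/∂x)/(∂F/∂y) = -(-x/32)/(2y/25) = 25x/(64y)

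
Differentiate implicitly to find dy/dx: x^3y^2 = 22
Take d/dx of both sides. Since y is implicitly a function of x, the chain rule attaches a y' = dy/dx factor whenever we differentiate through y.

Set F(x, y) = (left side) − (right side), so the curve is F = 0. Differentiating each term of F:
  d/dx[x^3y^2] = 2x^3y·y' + 3x^2y^2
  d/dx[-22] = 0

Collecting, the y'-free part is the partial derivative in x and the y' coefficient is the partial derivative in y:
  ∂F/∂x = 3x^2y^2
  ∂F/∂y = 2x^3y

so d/dx[F(x, y(x))] = ∂F/∂x + (∂F/∂y)·y' = 0. Rearranging,
  dy/dx = -(∂F/∂x)/(∂F/∂y) = -(3x^2y^2)/(2x^3y) = -3y/(2x)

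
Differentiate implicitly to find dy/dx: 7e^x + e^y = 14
Apply d/dx to both sides, remembering that y depends on x. Each occurrence of y therefore brings in a y' = dy/dx via the chain rule.

With F(x, y) equal to the left-hand side minus the right, differentiate F term by term:
  d/dx[7e^(x)] = 7e^(x)
  d/dx[e^(y)] = y'·e^(y)
  d/dx[-14] = 0
Adding these up, d/dx[F] = 0 becomes
  (7e^(x)) + (e^(y))·y' = 0,
so isolating y',
  dy/dx = -(7e^(x))/(e^(y)) = -7e^(x - y)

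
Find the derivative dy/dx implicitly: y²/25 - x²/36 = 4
Differentiate the relation implicitly: treat y = y(x) and apply the chain rule, so every y-derivative picks up a y' = dy/dx factor.

With everything moved to the left-hand side, differentiate term by term:
  d/dx[-x^2/36] = -x/18
  d/dx[y^2/25] = 2y·y'/25
  d/dx[-4] = 0

Separating the contributions that come from x directly and those that come through y:
  without y':      -x/18
  multiplying y':  2y/25

so (-x/18) + (2y/25)·y' = 0, and therefore
  dy/dx = -(-x/18)/(2y/25) = 25x/(36y)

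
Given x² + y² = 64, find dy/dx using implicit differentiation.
Take d/dx of both sides. Since y is implicitly a function of x, the chain rule attaches a y' = dy/dx factor whenever we differentiate through y.

Set F(x, y) = (left side) − (right side), so the curve is F = 0. Differentiating each term of F:
  d/dx[x^2] = 2x
  d/dx[y^2] = 2y·y'
  d/dx[-64] = 0

Collecting, the y'-free part is the partial derivative in x and the y' coefficient is the partial derivative in y:
  ∂F/∂x = 2x
  ∂F/∂y = 2y

so d/dx[F(x, y(x))] = ∂F/∂x + (∂F/∂y)·y' = 0. Rearranging,
  dy/dx = -(∂F/∂x)/(∂F/∂y) = -(2x)/(2y) = -x/y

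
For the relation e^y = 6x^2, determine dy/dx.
Apply d/dx to both sides, remembering that y depends on x. Each occurrence of y therefore brings in a y' = dy/dx via the chain rule.

With F(x, y) equal to the left-hand side minus the right, differentiate F term by term:
  d/dx[-6x^2] = -12x
  d/dx[e^(y)] = y'·e^(y)
Adding these up, d/dx[F] = 0 becomes
  (-12x) + (e^(y))·y' = 0,
so isolating y',
  dy/dx = -(-12x)/(e^(y)) = 12x·e^(-y)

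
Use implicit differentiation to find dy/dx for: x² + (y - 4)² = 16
Apply d/dx to both sides, remembering that y depends on x. Each occurrence of y therefore brings in a y' = dy/dx via the chain rule.

With F(x, y) equal to the left-hand side minus the right, differentiate F term by term:
  d/dx[x^2] = 2x
  d/dx[(y - 4)^2] = 2·y'(y - 4)
  d/dx[-16] = 0
Adding these up, d/dx[F] = 0 becomes
  (2x) + (2y - 8)·y' = 0,
so isolating y',
  dy/dx = -(2x)/(2y - 8) = -x/(y - 4)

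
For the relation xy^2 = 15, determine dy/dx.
Differentiate both sides with respect to x, treating y as y(x). By the chain rule, any term containing y contributes a factor of y' = dy/dx when we differentiate it.

Move every term to one side and write the relation as F(x, y) = 0. Term by term,
  d/dx[xy^2] = 2xy·y' + y^2
  d/dx[-15] = 0

The pieces without y' make up ∂F/∂x and the coefficient of y' is ∂F/∂y:
  ∂F/∂x = y^2,
  ∂F/∂y = 2xy.

Since d/dx[F] = ∂F/∂x + (∂F/∂y)·y' = 0, solve for y':
  (∂F/∂y)·y' = -∂F/∂x
  dy/dx = -(∂F/∂x)/(∂F/∂y) = -(y^2)/(2xy) = -y/(2x)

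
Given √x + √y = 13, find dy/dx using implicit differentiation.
Differentiate the relation implicitly: treat y = y(x) and apply the chain rule, so every y-derivative picks up a y' = dy/dx factor.

With everything moved to the left-hand side, differentiate term by term:
  d/dx[√(x)] = 1/(2√(x))
  d/dx[√(y)] = y'/(2√(y))
  d/dx[-13] = 0

Separating the contributions that come from x directly and those that come through y:
  without y':      1/(2√(x))
  multiplying y':  1/(2√(y))

so (1/(2√(x))) + (1/(2√(y)))·y' = 0, and therefore
  dy/dx = -(1/(2√(x)))/(1/(2√(y))) = -√(y)/√(x)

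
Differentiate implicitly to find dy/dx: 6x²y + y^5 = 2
Differentiate both sides with respect to x, treating y as y(x). By the chain rule, any term containing y contributes a factor of y' = dy/dx when we differentiate it.

Move every term to one side and write the relation as F(x, y) = 0. Term by term,
  d/dx[6x^2y] = 6x^2·y' + 12xy
  d/dx[y^5] = 5y^4·y'
  d/dx[-2] = 0

The pieces without y' make up ∂F/∂x and the coefficient of y' is ∂F/∂y:
  ∂F/∂x = 12xy,
  ∂F/∂y = 6x^2 + 5y^4.

Since d/dx[F] = ∂F/∂x + (∂F/∂y)·y' = 0, solve for y':
  (∂F/∂y)·y' = -∂F/∂x
  dy/dx = -(∂F/∂x)/(∂F/∂y) = -(12xy)/(6x^2 + 5y^4) = -12xy/(6x^2 + 5y^4)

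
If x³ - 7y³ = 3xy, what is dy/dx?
Differentiate both sides with respect to x, treating y as y(x). By the chain rule, any term containing y contributes a factor of y' = dy/dx when we differentiate it.

Move every term to one side and write the relation as F(x, y) = 0. Term by term,
  d/dx[x^3] = 3x^2
  d/dx[-3xy] = -3x·y' - 3y
  d/dx[-7y^3] = -21y^2·y'

The pieces without y' make up ∂F/∂x and the coefficient of y' is ∂F/∂y:
  ∂F/∂x = 3x^2 - 3y,
  ∂F/∂y = -3x - 21y^2.

Since d/dx[F] = ∂F/∂x + (∂F/∂y)·y' = 0, solve for y':
  (∂F/∂y)·y' = -∂F/∂x
  dy/dx = -(∂F/∂x)/(∂F/∂y) = -(3x^2 - 3y)/(-3x - 21y^2) = (x^2 - y)/(x + 7y^2)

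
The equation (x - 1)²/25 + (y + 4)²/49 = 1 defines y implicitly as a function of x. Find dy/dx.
Apply d/dx to both sides, remembering that y depends on x. Each occurrence of y therefore brings in a y' = dy/dx via the chain rule.

With F(x, y) equal to the left-hand side minus the right, differentiate F term by term:
  d/dx[(x - 1)^2/25] = 2x/25 - 2/25
  d/dx[(y + 4)^2/49] = 2·y'(y + 4)/49
  d/dx[-1] = 0
Adding these up, d/dx[F] = 0 becomes
  (2x/25 - 2/25) + (2y/49 + 8/49)·y' = 0,
so isolating y',
  dy/dx = -(2x/25 - 2/25)/(2y/49 + 8/49)
        = -(2(x - 1)/25)/(2(y + 4)/49) = 49(1 - x)/(25(y + 4))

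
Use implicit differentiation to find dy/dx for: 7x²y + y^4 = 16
Take d/dx of both sides. Since y is implicitly a function of x, the chain rule attaches a y' = dy/dx factor whenever we differentiate through y.

Set F(x, y) = (left side) − (right side), so the curve is F = 0. Differentiating each term of F:
  d/dx[7x^2y] = 7x^2·y' + 14xy
  d/dx[y^4] = 4y^3·y'
  d/dx[-16] = 0

Collecting, the y'-free part is the partial derivative in x and the y' coefficient is the partial derivative in y:
  ∂F/∂x = 14xy
  ∂F/∂y = 7x^2 + 4y^3

so d/dx[F(x, y(x))] = ∂F/∂x + (∂F/∂y)·y' = 0. Rearranging,
  dy/dx = -(∂F/∂x)/(∂F/∂y) = -(14xy)/(7x^2 + 4y^3) = -14xy/(7x^2 + 4y^3)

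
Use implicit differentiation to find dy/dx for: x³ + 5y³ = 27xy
Apply d/dx to both sides, remembering that y depends on x. Each occurrence of y therefore brings in a y' = dy/dx via the chain rule.

With F(x, y) equal to the left-hand side minus the right, differentiate F term by term:
  d/dx[x^3] = 3x^2
  d/dx[-27xy] = -27x·y' - 27y
  d/dx[5y^3] = 15y^2·y'
Adding these up, d/dx[F] = 0 becomes
  (3x^2 - 27y) + (-27x + 15y^2)·y' = 0,
so isolating y',
  dy/dx = -(3x^2 - 27y)/(-27x + 15y^2) = (x^2 - 9y)/(9x - 5y^2)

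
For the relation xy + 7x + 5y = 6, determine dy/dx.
Differentiate both sides with respect to x, treating y as y(x). By the chain rule, any term containing y contributes a factor of y' = dy/dx when we differentiate it.

Move every term to one side and write the relation as F(x, y) = 0. Term by term,
  d/dx[xy] = x·y' + y
  d/dx[7x] = 7
  d/dx[5y] = 5·y'
  d/dx[-6] = 0

The pieces without y' make up ∂F/∂x and the coefficient of y' is ∂F/∂y:
  ∂F/∂x = y + 7,
  ∂F/∂y = x + 5.

Since d/dx[F] = ∂F/∂x + (∂F/∂y)·y' = 0, solve for y':
  (∂F/∂y)·y' = -∂F/∂x
  dy/dx = -(∂F/∂x)/(∂F/∂y) = -(y + 7)/(x + 5) = (-y - 7)/(x + 5)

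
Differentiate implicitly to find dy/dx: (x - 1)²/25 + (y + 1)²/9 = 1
Take d/dx of both sides. Since y is implicitly a function of x, the chain rule attaches a y' = dy/dx factor whenever we differentiate through y.

Set F(x, y) = (left side) − (right side), so the curve is F = 0. Differentiating each term of F:
  d/dx[(x - 1)^2/25] = 2x/25 - 2/25
  d/dx[(y + 1)^2/9] = 2·y'(y + 1)/9
  d/dx[-1] = 0

Collecting, the y'-free part is the partial derivative in x and the y' coefficient is the partial derivative in y:
  ∂F/∂x = 2x/25 - 2/25
  ∂F/∂y = 2y/9 + 2/9

so d/dx[F(x, y(x))] = ∂F/∂x + (∂F/∂y)·y' = 0. Rearranging,
  dy/dx = -(∂F/∂x)/(∂F/∂y) = -(2x/25 - 2/25)/(2y/9 + 2/9)
        = -(2(x - 1)/25)/(2(y + 1)/9) = 9(1 - x)/(25(y + 1))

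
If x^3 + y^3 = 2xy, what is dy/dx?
Apply d/dx to both sides, remembering that y depends on x. Each occurrence of y therefore brings in a y' = dy/dx via the chain rule.

With F(x, y) equal to the left-hand side minus the right, differentiate F term by term:
  d/dx[x^3] = 3x^2
  d/dx[-2xy] = -2x·y' - 2y
  d/dx[y^3] = 3y^2·y'
Adding these up, d/dx[F] = 0 becomes
  (3x^2 - 2y) + (-2x + 3y^2)·y' = 0,
so isolating y',
  dy/dx = -(3x^2 - 2y)/(-2x + 3y^2) = (3x^2 - 2y)/(2x - 3y^2)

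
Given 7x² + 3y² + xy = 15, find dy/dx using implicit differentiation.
Apply d/dx to both sides, remembering that y depends on x. Each occurrence of y therefore brings in a y' = dy/dx via the chain rule.

With F(x, y) equal to the left-hand side minus the right, differentiate F term by term:
  d/dx[7x^2] = 14x
  d/dx[xy] = x·y' + y
  d/dx[3y^2] = 6y·y'
  d/dx[-15] = 0
Adding these up, d/dx[F] = 0 becomes
  (14x + y) + (x + 6y)·y' = 0,
so isolating y',
  dy/dx = -(14x + y)/(x + 6y) = (-14x - y)/(x + 6y)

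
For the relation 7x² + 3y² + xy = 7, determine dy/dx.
Take d/dx of both sides. Since y is implicitly a function of x, the chain rule attaches a y' = dy/dx factor whenever we differentiate through y.

Set F(x, y) = (left side) − (right side), so the curve is F = 0. Differentiating each term of F:
  d/dx[7x^2] = 14x
  d/dx[xy] = x·y' + y
  d/dx[3y^2] = 6y·y'
  d/dx[-7] = 0

Collecting, the y'-free part is the partial derivative in x and the y' coefficient is the partial derivative in y:
  ∂F/∂x = 14x + y
  ∂F/∂y = x + 6y

so d/dx[F(x, y(x))] = ∂F/∂x + (∂F/∂y)·y' = 0. Rearranging,
  dy/dx = -(∂F/∂x)/(∂F/∂y) = -(14x + y)/(x + 6y) = (-14x - y)/(x + 6y)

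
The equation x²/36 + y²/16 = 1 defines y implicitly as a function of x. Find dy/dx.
Differentiate both sides with respect to x, treating y as y(x). By the chain rule, any term containing y contributes a factor of y' = dy/dx when we differentiate it.

Move every term to one side and write the relation as F(x, y) = 0. Term by term,
  d/dx[x^2/36] = x/18
  d/dx[y^2/16] = y·y'/8
  d/dx[-1] = 0

The pieces without y' make up ∂F/∂x and the coefficient of y' is ∂F/∂y:
  ∂F/∂x = x/18,
  ∂F/∂y = y/8.

Since d/dx[F] = ∂F/∂x + (∂F/∂y)·y' = 0, solve for y':
  (∂F/∂y)·y' = -∂F/∂x
  dy/dx = -(∂F/∂x)/(∂F/∂y) = -(x/18)/(y/8) = -4x/(9y)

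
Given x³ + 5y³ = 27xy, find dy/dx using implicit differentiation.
Take d/dx of both sides. Since y is implicitly a function of x, the chain rule attaches a y' = dy/dx factor whenever we differentiate through y.

Set F(x, y) = (left side) − (right side), so the curve is F = 0. Differentiating each term of F:
  d/dx[x^3] = 3x^2
  d/dx[-27xy] = -27x·y' - 27y
  d/dx[5y^3] = 15y^2·y'

Collecting, the y'-free part is the partial derivative in x and the y' coefficient is the partial derivative in y:
  ∂F/∂x = 3x^2 - 27y
  ∂F/∂y = -27x + 15y^2

so d/dx[F(x, y(x))] = ∂F/∂x + (∂F/∂y)·y' = 0. Rearranging,
  dy/dx = -(∂F/∂x)/(∂F/∂y) = -(3x^2 - 27y)/(-27x + 15y^2) = (x^2 - 9y)/(9x - 5y^2)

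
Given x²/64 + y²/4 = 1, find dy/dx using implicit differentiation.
Apply d/dx to both sides, remembering that y depends on x. Each occurrence of y therefore brings in a y' = dy/dx via the chain rule.

With F(x, y) equal to the left-hand side minus the right, differentiate F term by term:
  d/dx[x^2/64] = x/32
  d/dx[y^2/4] = y·y'/2
  d/dx[-1] = 0
Adding these up, d/dx[F] = 0 becomes
  (x/32) + (y/2)·y' = 0,
so isolating y',
  dy/dx = -(x/32)/(y/2) = -x/(16y)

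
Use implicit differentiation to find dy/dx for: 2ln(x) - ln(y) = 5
Take d/dx of both sides. Since y is implicitly a function of x, the chain rule attaches a y' = dy/dx factor whenever we differentiate through y.

Set F(x, y) = (left side) − (right side), so the curve is F = 0. Differentiating each term of F:
  d/dx[2ln(x)] = 2/x
  d/dx[-ln(y)] = -y'/y
  d/dx[-5] = 0

Collecting, the y'-free part is the partial derivative in x and the y' coefficient is the partial derivative in y:
  ∂F/∂x = 2/x
  ∂F/∂y = -1/y

so d/dx[F(x, y(x))] = ∂F/∂x + (∂F/∂y)·y' = 0. Rearranging,
  dy/dx = -(∂F/∂x)/(∂F/∂y) = -(2/x)/(-1/y) = 2y/x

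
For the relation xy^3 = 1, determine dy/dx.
Apply d/dx to both sides, remembering that y depends on x. Each occurrence of y therefore brings in a y' = dy/dx via the chain rule.

With F(x, y) equal to the left-hand side minus the right, differentiate F term by term:
  d/dx[xy^3] = 3xy^2·y' + y^3
  d/dx[-1] = 0
Adding these up, d/dx[F] = 0 becomes
  (y^3) + (3xy^2)·y' = 0,
so isolating y',
  dy/dx = -(y^3)/(3xy^2) = -y/(3x)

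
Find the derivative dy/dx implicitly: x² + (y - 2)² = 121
Differentiate the relation implicitly: treat y = y(x) and apply the chain rule, so every y-derivative picks up a y' = dy/dx factor.

With everything moved to the left-hand side, differentiate term by term:
  d/dx[x^2] = 2x
  d/dx[(y - 2)^2] = 2·y'(y - 2)
  d/dx[-121] = 0

Separating the contributions that come from x directly and those that come through y:
  without y':      2x
  multiplying y':  2y - 4

so (2x) + (2y - 4)·y' = 0, and therefore
  dy/dx = -(2x)/(2y - 4) = -x/(y - 2)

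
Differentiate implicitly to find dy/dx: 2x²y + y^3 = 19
Apply d/dx to both sides, remembering that y depends on x. Each occurrence of y therefore brings in a y' = dy/dx via the chain rule.

With F(x, y) equal to the left-hand side minus the right, differentiate F term by term:
  d/dx[2x^2y] = 2x^2·y' + 4xy
  d/dx[y^3] = 3y^2·y'
  d/dx[-19] = 0
Adding these up, d/dx[F] = 0 becomes
  (4xy) + (2x^2 + 3y^2)·y' = 0,
so isolating y',
  dy/dx = -(4xy)/(2x^2 + 3y^2) = -4xy/(2x^2 + 3y^2)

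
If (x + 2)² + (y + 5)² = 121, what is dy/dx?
Differentiate both sides with respect to x, treating y as y(x). By the chain rule, any term containing y contributes a factor of y' = dy/dx when we differentiate it.

Move every term to one side and write the relation as F(x, y) = 0. Term by term,
  d/dx[(x + 2)^2] = 2x + 4
  d/dx[(y + 5)^2] = 2·y'(y + 5)
  d/dx[-121] = 0

The pieces without y' make up ∂F/∂x and the coefficient of y' is ∂F/∂y:
  ∂F/∂x = 2x + 4,
  ∂F/∂y = 2y + 10.

Since d/dx[F] = ∂F/∂x + (∂F/∂y)·y' = 0, solve for y':
  (∂F/∂y)·y' = -∂F/∂x
  dy/dx = -(∂F/∂x)/(∂F/∂y) = -(2x + 4)/(2y + 10) = (-x - 2)/(y + 5)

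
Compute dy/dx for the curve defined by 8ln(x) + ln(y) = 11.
Differentiate the relation implicitly: treat y = y(x) and apply the chain rule, so every y-derivative picks up a y' = dy/dx factor.

With everything moved to the left-hand side, differentiate term by term:
  d/dx[8ln(x)] = 8/x
  d/dx[ln(y)] = y'/y
  d/dx[-11] = 0

Separating the contributions that come from x directly and those that come through y:
  without y':      8/x
  multiplying y':  1/y

so (8/x) + (1/y)·y' = 0, and therefore
  dy/dx = -(8/x)/(1/y) = -8y/x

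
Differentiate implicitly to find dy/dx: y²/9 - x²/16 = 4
Apply d/dx to both sides, remembering that y depends on x. Each occurrence of y therefore brings in a y' = dy/dx via the chain rule.

With F(x, y) equal to the left-hand side minus the right, differentiate F term by term:
  d/dx[-x^2/16] = -x/8
  d/dx[y^2/9] = 2y·y'/9
  d/dx[-4] = 0
Adding these up, d/dx[F] = 0 becomes
  (-x/8) + (2y/9)·y' = 0,
so isolating y',
  dy/dx = -(-x/8)/(2y/9) = 9x/(16y)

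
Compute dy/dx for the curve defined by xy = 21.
Take d/dx of both sides. Since y is implicitly a function of x, the chain rule attaches a y' = dy/dx factor whenever we differentiate through y.

Set F(x, y) = (left side) − (right side), so the curve is F = 0. Differentiating each term of F:
  d/dx[xy] = x·y' + y
  d/dx[-21] = 0

Collecting, the y'-free part is the partial derivative in x and the y' coefficient is the partial derivative in y:
  ∂F/∂x = y
  ∂F/∂y = x

so d/dx[F(x, y(x))] = ∂F/∂x + (∂F/∂y)·y' = 0. Rearranging,
  dy/dx = -(∂F/∂x)/(∂F/∂y) = -(y)/(x) = -y/x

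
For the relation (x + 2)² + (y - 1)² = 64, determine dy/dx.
Apply d/dx to both sides, remembering that y depends on x. Each occurrence of y therefore brings in a y' = dy/dx via the chain rule.

With F(x, y) equal to the left-hand side minus the right, differentiate F term by term:
  d/dx[(x + 2)^2] = 2x + 4
  d/dx[(y - 1)^2] = 2·y'(y - 1)
  d/dx[-64] = 0
Adding these up, d/dx[F] = 0 becomes
  (2x + 4) + (2y - 2)·y' = 0,
so isolating y',
  dy/dx = -(2x + 4)/(2y - 2) = (-x - 2)/(y - 1)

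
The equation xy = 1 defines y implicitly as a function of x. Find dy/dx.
Apply d/dx to both sides, remembering that y depends on x. Each occurrence of y therefore brings in a y' = dy/dx via the chain rule.

With F(x, y) equal to the left-hand side minus the right, differentiate F term by term:
  d/dx[xy] = x·y' + y
  d/dx[-1] = 0
Adding these up, d/dx[F] = 0 becomes
  (y) + (x)·y' = 0,
so isolating y',
  dy/dx = -(y)/(x) = -y/x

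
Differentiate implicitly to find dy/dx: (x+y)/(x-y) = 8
Differentiate both sides with respect to x, treating y as y(x). By the chain rule, any term containing y contributes a factor of y' = dy/dx when we differentiate it.

Move every term to one side and write the relation as F(x, y) = 0. Term by term,
  d/dx[(x + y)/(x - y)] = (y' + 1)/(x - y) + (x + y)(y' - 1)/(x - y)^2
  d/dx[-8] = 0

The pieces without y' make up ∂F/∂x and the coefficient of y' is ∂F/∂y:
  ∂F/∂x = 1/(x - y) - (x + y)/(x - y)^2,
  ∂F/∂y = 1/(x - y) + (x + y)/(x - y)^2.

Since d/dx[F] = ∂F/∂x + (∂F/∂y)·y' = 0, solve for y':
  (∂F/∂y)·y' = -∂F/∂x
  dy/dx = -(∂F/∂x)/(∂F/∂y) = -(1/(x - y) - (x + y)/(x - y)^2)/(1/(x - y) + (x + y)/(x - y)^2)
        = -(-2y/(x - y)^2)/(2x/(x - y)^2) = y/x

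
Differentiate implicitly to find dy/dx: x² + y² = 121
Take d/dx of both sides. Since y is implicitly a function of x, the chain rule attaches a y' = dy/dx factor whenever we differentiate through y.

Set F(x, y) = (left side) − (right side), so the curve is F = 0. Differentiating each term of F:
  d/dx[x^2] = 2x
  d/dx[y^2] = 2y·y'
  d/dx[-121] = 0

Collecting, the y'-free part is the partial derivative in x and the y' coefficient is the partial derivative in y:
  ∂F/∂x = 2x
  ∂F/∂y = 2y

so d/dx[F(x, y(x))] = ∂F/∂x + (∂F/∂y)·y' = 0. Rearranging,
  dy/dx = -(∂F/∂x)/(∂F/∂y) = -(2x)/(2y) = -x/y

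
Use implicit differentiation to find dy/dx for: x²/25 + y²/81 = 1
Differentiate both sides with respect to x, treating y as y(x). By the chain rule, any term containing y contributes a factor of y' = dy/dx when we differentiate it.

Move every term to one side and write the relation as F(x, y) = 0. Term by term,
  d/dx[x^2/25] = 2x/25
  d/dx[y^2/81] = 2y·y'/81
  d/dx[-1] = 0

The pieces without y' make up ∂F/∂x and the coefficient of y' is ∂F/∂y:
  ∂F/∂x = 2x/25,
  ∂F/∂y = 2y/81.

Since d/dx[F] = ∂F/∂x + (∂F/∂y)·y' = 0, solve for y':
  (∂F/∂y)·y' = -∂F/∂x
  dy/dx = -(∂F/∂x)/(∂F/∂y) = -(2x/25)/(2y/81) = -81x/(25y)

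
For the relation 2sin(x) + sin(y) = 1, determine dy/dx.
Apply d/dx to both sides, remembering that y depends on x. Each occurrence of y therefore brings in a y' = dy/dx via the chain rule.

With F(x, y) equal to the left-hand side minus the right, differentiate F term by term:
  d/dx[2sin(x)] = 2cos(x)
  d/dx[sin(y)] = y'·cos(y)
  d/dx[-1] = 0
Adding these up, d/dx[F] = 0 becomes
  (2cos(x)) + (cos(y))·y' = 0,
so isolating y',
  dy/dx = -(2cos(x))/(cos(y)) = -2cos(x)/cos(y)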